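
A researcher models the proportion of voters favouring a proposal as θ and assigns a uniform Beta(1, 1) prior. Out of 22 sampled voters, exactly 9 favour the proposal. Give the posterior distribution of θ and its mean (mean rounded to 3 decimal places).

Posterior: Beta(10, 14); mean ≈ 0.417

Observing 9 successes and 13 failures updates Beta(1, 1) by adding the success and failure counts to the two shape parameters: α = 1+9 = 10, β = 1+13 = 14.
E[θ | data] = 10/(10+14) = 0.417.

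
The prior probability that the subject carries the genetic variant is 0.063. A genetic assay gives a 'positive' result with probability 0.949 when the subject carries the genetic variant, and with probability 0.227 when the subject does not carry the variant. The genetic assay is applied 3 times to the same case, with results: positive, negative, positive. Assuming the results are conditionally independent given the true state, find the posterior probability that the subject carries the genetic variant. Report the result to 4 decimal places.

With H the event that the subject carries the genetic variant, the joint likelihood of the observed sequence is P(data|H) = 0.949·0.051·0.949 = 0.045931 and P(data|¬H) = 0.227·0.773·0.227 = 0.039832.
Bayes: P(H|data) = 0.063·0.045931 / (0.063·0.045931 + 0.937·0.039832) = 0.0028936/0.040216 = 0.0720.

Posterior P(H) ≈ 0.0720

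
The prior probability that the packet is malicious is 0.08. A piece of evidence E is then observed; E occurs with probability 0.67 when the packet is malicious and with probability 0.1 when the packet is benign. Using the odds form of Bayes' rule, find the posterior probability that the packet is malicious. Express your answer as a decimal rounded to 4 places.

Posterior probability ≈ 0.3681

Prior odds = 0.08/(1−0.08) = 0.086957. In log-odds, ln(0.086957) = -2.4423.
Add log likelihood ratio: ln(6.7000) = 1.9021.
Posterior log-odds = -0.54024, so posterior odds = exp(-0.54024) = 0.58261. Converting, P(H|E) = 0.58261/1.5826 = 0.3681.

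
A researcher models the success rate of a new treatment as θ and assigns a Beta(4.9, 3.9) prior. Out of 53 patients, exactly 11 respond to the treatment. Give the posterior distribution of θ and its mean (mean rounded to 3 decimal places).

The binomial likelihood is conjugate to the Beta prior: with 11 successes and 42 failures, the posterior is Beta(4.9+11, 3.9+42) = Beta(15.9, 45.9).
Posterior mean = α/(α+β) = 15.9/61.8 = 0.257.

Posterior: Beta(15.9, 45.9); mean ≈ 0.257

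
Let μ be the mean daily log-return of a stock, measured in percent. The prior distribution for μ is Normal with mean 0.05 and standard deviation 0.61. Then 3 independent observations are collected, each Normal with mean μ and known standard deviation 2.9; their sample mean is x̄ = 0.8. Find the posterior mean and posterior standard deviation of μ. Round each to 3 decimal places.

Posterior mean ≈ 0.138; posterior SD ≈ 0.573

With known σ, the Normal prior is conjugate. Weight on the data is w = (n/σ²)/(n/σ² + 1/τ₀²) = 0.356718/(0.356718+2.68745) = 0.11718.
Posterior mean = w·x̄ + (1−w)·μ₀ = 0.11718·0.8 + 0.88282·0.05 = 0.138. Posterior variance = 1/(0.356718+2.68745) = 0.328497, so SD = 0.573.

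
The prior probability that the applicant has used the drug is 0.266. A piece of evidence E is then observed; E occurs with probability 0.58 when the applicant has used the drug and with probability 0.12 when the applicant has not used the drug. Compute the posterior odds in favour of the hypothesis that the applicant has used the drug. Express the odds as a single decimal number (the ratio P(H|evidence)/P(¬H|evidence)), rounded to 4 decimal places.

Prior odds = 0.266/(1−0.266) = 0.36240. In log-odds, ln(0.36240) = -1.0150.
Add log likelihood ratio: ln(4.8333) = 1.5755.
Posterior log-odds = 0.56052, so posterior odds = exp(0.56052) = 1.7516.

Posterior odds ≈ 1.7516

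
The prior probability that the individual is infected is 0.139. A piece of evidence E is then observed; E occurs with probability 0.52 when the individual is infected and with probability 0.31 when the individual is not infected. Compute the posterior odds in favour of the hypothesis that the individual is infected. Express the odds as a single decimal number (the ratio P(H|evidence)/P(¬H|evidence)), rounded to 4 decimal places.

Posterior odds ≈ 0.2708

Prior odds = 0.139/(1−0.139) = 0.16144.
Likelihood ratio for E = 0.52/0.31 = 1.6774.
Posterior odds = prior odds × LR = 0.27080.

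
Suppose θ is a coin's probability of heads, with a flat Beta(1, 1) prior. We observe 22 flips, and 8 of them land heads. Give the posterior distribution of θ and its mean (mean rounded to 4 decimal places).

Posterior: Beta(9, 15); mean ≈ 0.3750

The binomial likelihood is conjugate to the Beta prior: with 8 successes and 14 failures, the posterior is Beta(1+8, 1+14) = Beta(9, 15).
Posterior mean = α/(α+β) = 9/24 = 0.3750.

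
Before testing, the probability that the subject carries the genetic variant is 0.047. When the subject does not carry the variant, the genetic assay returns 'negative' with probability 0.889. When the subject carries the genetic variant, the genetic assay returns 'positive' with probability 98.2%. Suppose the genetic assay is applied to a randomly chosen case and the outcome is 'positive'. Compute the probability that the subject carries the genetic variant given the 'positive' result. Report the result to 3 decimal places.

Let H be the event that the subject carries the genetic variant. P(H) = 0.047, so P(¬H) = 0.953. With E the 'positive' result, P(E|H) = 0.982 and P(E|¬H) = 0.111.
P(E) = 0.982·0.047 + 0.111·0.953 = 0.046154 + 0.10578 = 0.15194.
By Bayes' theorem, P(H|E) = 0.046154 / 0.15194 = 0.304.

P(H | E) ≈ 0.304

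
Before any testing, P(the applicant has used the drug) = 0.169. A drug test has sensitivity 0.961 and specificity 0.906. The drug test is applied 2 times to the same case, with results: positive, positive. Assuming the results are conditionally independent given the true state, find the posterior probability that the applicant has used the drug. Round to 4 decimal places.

Let H be the event that the applicant has used the drug; start with P(H) = 0.169. P('positive'|H) = 0.961, P('positive'|¬H) = 0.094.
Update on result 1 ('positive'): P(H) ← 0.961·0.1690 / (0.961·0.1690 + 0.094·0.8310) = 0.16241/0.24052 = 0.6752.
Update on result 2 ('positive'): P(H) ← 0.961·0.6752 / (0.961·0.6752 + 0.094·0.3248) = 0.64890/0.67943 = 0.9551.

Posterior P(H) ≈ 0.9551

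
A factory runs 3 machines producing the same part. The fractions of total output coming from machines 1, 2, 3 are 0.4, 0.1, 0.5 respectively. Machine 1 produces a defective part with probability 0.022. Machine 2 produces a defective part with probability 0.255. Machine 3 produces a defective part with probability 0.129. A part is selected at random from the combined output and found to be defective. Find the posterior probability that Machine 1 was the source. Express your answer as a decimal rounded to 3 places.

P(defective|M1) = 0.022; P(defective|M2) = 0.255; P(defective|M3) = 0.129.
Prior × likelihood for each source: 0.4·0.022=0.008800, 0.1·0.255=0.02550, 0.5·0.129=0.06450. Summing gives P(defective) = 0.098800.
P(Machine 1 | defective) = 0.008800 / 0.098800 = 0.089.

Posterior probability ≈ 0.089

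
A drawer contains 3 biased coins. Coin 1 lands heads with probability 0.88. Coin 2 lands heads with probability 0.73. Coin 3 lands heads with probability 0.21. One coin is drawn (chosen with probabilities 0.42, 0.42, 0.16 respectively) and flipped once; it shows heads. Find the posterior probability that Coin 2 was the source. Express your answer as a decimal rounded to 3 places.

Posterior probability ≈ 0.432

P(heads|C1) = 0.88; P(heads|C2) = 0.73; P(heads|C3) = 0.21.
Prior × likelihood for each source: 0.42·0.88=0.3696, 0.42·0.73=0.3066, 0.16·0.21=0.03360. Summing gives P(heads) = 0.70980.
P(Coin 2 | heads) = 0.3066 / 0.70980 = 0.432.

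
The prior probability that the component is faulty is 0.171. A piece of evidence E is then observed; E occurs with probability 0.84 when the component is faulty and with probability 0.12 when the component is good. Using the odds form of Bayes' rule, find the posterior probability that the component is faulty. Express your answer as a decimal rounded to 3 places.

Posterior probability ≈ 0.591

Prior odds = 0.171/(1−0.171) = 0.20627. In log-odds, ln(0.20627) = -1.5786.
Add log likelihood ratio: ln(7.0000) = 1.9459.
Posterior log-odds = 0.36735, so posterior odds = exp(0.36735) = 1.4439. Converting, P(H|E) = 1.4439/2.4439 = 0.591.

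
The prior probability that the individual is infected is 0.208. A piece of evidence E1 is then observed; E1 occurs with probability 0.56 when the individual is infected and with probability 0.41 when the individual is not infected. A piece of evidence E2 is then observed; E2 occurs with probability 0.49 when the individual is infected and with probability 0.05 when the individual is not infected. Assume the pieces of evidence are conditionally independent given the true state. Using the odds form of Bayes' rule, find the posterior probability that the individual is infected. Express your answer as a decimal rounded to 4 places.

Prior odds = 0.208/(1−0.208) = 0.26263.
Likelihood ratio for E1 = 0.56/0.41 = 1.3659.
Likelihood ratio for E2 = 0.49/0.05 = 9.8000.
Posterior odds = prior odds × LR₁ × LR₂ = 3.5153.
Posterior probability = odds/(1+odds) = 3.5153/4.5153 = 0.7785.

Posterior probability ≈ 0.7785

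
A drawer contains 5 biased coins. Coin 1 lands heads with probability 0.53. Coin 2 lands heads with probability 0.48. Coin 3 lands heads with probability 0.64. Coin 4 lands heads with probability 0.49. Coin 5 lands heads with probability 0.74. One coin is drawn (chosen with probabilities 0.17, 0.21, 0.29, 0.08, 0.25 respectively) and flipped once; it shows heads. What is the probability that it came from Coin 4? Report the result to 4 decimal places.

Posterior probability ≈ 0.0653

P(heads|C1) = 0.53; P(heads|C2) = 0.48; P(heads|C3) = 0.64; P(heads|C4) = 0.49; P(heads|C5) = 0.74.
Prior × likelihood for each source: 0.17·0.53=0.09010, 0.21·0.48=0.1008, 0.29·0.64=0.1856, 0.08·0.49=0.03920, 0.25·0.74=0.1850. Summing gives P(heads) = 0.60070.
P(Coin 4 | heads) = 0.03920 / 0.60070 = 0.0653.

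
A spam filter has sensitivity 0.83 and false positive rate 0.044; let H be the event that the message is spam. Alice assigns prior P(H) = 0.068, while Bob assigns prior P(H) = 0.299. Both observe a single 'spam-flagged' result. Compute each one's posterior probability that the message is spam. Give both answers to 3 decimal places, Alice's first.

The likelihood ratio for a 'spam-flagged' result is 0.83/0.044 = 18.864.
Alice: prior odds 0.068/0.932 = 0.072961; posterior odds 1.3763; posterior probability 0.579.
Bob: prior odds 0.299/0.701 = 0.42653; posterior odds 8.0460; posterior probability 0.889.

Alice: 0.579; Bob: 0.889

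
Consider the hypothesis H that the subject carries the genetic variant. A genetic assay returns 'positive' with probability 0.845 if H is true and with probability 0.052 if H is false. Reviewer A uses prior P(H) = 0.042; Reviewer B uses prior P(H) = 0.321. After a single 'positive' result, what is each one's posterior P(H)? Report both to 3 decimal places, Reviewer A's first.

Reviewer A: 0.416; Reviewer B: 0.885

P('+'|H) = 0.845, P('+'|¬H) = 0.052.
Reviewer A: numerator 0.845·0.042 = 0.035490; evidence = 0.035490+0.052·0.958 = 0.085306; posterior = 0.416.
Reviewer B: numerator 0.845·0.321 = 0.27125; evidence = 0.27125+0.052·0.679 = 0.30655; posterior = 0.885.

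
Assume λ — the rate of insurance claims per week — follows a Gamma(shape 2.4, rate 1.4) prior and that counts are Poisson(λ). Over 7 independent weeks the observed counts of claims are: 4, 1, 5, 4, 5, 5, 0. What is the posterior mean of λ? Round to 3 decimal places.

Total count ∑xᵢ = 24 over n = 7 weeks.
Gamma is conjugate to the Poisson likelihood: posterior is Gamma(shape = 2.4+24 = 26.4, rate = 1.4+7 = 8.4).
E[λ | data] = 26.4/8.4 = 3.143.

Posterior mean ≈ 3.143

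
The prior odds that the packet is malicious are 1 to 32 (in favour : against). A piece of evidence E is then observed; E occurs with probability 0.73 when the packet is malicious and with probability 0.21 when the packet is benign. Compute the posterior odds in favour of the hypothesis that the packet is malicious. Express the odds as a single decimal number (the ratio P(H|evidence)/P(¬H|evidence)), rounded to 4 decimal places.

Posterior odds ≈ 0.1086

Prior odds = 1/32 = 0.031250. In log-odds, ln(0.031250) = -3.4657.
Add log likelihood ratio: ln(3.4762) = 1.2459.
Posterior log-odds = -2.2198, so posterior odds = exp(-2.2198) = 0.10863.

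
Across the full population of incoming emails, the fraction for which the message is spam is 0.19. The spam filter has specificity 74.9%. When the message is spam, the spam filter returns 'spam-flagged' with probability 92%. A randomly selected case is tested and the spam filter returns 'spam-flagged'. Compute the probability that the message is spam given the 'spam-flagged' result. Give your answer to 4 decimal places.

P(H | E) ≈ 0.4623

Let H be the event that the message is spam. P(H) = 0.19, so P(¬H) = 0.81. With E the 'spam-flagged' result, P(E|H) = 0.92 and P(E|¬H) = 0.251.
P(E) = 0.92·0.19 + 0.251·0.81 = 0.17480 + 0.20331 = 0.37811.
By Bayes' theorem, P(H|E) = 0.17480 / 0.37811 = 0.4623.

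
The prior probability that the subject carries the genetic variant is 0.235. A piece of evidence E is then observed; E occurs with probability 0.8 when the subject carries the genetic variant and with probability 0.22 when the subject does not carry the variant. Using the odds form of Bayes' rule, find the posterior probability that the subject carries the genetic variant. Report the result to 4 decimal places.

Posterior probability ≈ 0.5276

Prior odds = 0.235/(1−0.235) = 0.30719.
Likelihood ratio for E = 0.8/0.22 = 3.6364.
Posterior odds = prior odds × LR = 1.1171.
Posterior probability = odds/(1+odds) = 1.1171/2.1171 = 0.5276.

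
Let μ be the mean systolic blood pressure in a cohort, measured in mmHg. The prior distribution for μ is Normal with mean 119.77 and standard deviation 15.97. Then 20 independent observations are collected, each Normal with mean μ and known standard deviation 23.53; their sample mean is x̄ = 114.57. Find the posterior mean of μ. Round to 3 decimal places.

Posterior mean ≈ 115.079

Prior precision 1/τ₀² = 1/15.97² = 0.00392094; data precision n/σ² = 20/23.53² = 0.0361232.
Posterior precision = 0.00392094 + 0.0361232 = 0.0400441.
Posterior mean = (0.00392094·119.77 + 0.0361232·114.57) / 0.0400441 = 115.079.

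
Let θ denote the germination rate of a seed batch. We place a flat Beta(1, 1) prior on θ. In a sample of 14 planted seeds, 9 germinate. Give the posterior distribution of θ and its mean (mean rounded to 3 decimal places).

The binomial likelihood is conjugate to the Beta prior: with 9 successes and 5 failures, the posterior is Beta(1+9, 1+5) = Beta(10, 6).
E[θ | data] = 10/(10+6) = 0.625.

Posterior: Beta(10, 6); mean ≈ 0.625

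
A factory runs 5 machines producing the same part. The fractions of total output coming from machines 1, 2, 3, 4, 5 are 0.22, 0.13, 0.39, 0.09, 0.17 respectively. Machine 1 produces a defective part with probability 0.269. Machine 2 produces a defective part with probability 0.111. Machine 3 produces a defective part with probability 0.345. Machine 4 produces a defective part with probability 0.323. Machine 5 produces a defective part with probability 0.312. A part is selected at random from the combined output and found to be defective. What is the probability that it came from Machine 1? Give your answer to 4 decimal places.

P(defective|M1) = 0.269; P(defective|M2) = 0.111; P(defective|M3) = 0.345; P(defective|M4) = 0.323; P(defective|M5) = 0.312.
Prior × likelihood for each source: 0.22·0.269=0.05918, 0.13·0.111=0.01443, 0.39·0.345=0.1346, 0.09·0.323=0.02907, 0.17·0.312=0.05304. Summing gives P(defective) = 0.29027.
P(Machine 1 | defective) = 0.05918 / 0.29027 = 0.2039.

Posterior probability ≈ 0.2039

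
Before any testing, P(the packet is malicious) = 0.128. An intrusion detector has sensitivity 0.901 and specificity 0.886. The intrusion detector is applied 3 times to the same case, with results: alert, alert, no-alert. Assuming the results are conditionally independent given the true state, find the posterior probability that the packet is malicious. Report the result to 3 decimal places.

Posterior P(H) ≈ 0.506

Let H be the event that the packet is malicious; start with P(H) = 0.128. P('alert'|H) = 0.901, P('alert'|¬H) = 0.114.
Update on result 1 ('alert'): P(H) ← 0.901·0.1280 / (0.901·0.1280 + 0.114·0.8720) = 0.11533/0.21474 = 0.5371.
Update on result 2 ('alert'): P(H) ← 0.901·0.5371 / (0.901·0.5371 + 0.114·0.4629) = 0.48390/0.53667 = 0.9017.
Update on result 3 ('no-alert'): P(H) ← 0.099·0.9017 / (0.099·0.9017 + 0.886·0.0983) = 0.089265/0.17639 = 0.5061.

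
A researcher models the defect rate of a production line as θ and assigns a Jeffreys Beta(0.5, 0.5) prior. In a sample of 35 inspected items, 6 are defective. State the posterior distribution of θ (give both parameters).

Posterior: Beta(6.5, 29.5)

The binomial likelihood is conjugate to the Beta prior: with 6 successes and 29 failures, the posterior is Beta(0.5+6, 0.5+29) = Beta(6.5, 29.5).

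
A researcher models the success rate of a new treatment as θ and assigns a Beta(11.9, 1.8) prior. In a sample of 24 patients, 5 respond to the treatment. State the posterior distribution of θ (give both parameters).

The binomial likelihood is conjugate to the Beta prior: with 5 successes and 19 failures, the posterior is Beta(11.9+5, 1.8+19) = Beta(16.9, 20.8).

Posterior: Beta(16.9, 20.8)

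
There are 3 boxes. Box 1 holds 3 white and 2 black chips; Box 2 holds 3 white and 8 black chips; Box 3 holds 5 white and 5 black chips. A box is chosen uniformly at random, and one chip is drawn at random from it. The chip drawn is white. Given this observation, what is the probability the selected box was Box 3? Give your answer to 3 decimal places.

Tabulate prior·likelihood by source: [1] prior 0.333333, lik 0.6, product 0.2000; [2] prior 0.333333, lik 0.2727, product 0.09091; [3] prior 0.333333, lik 0.5, product 0.1667.
Normalizing constant = 0.45758; the posterior for Box 3 is its product over the sum, 0.1667/0.45758 = 0.364.

Posterior probability ≈ 0.364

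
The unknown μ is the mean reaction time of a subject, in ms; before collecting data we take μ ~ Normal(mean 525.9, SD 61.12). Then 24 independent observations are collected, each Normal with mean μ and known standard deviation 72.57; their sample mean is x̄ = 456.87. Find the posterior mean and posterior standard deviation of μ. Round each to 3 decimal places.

Prior precision 1/τ₀² = 1/61.12² = 0.00026769; data precision n/σ² = 24/72.57² = 0.00455719.
Posterior precision = 0.00026769 + 0.00455719 = 0.00482488, giving posterior SD = 1/√0.00482488 = 14.396.
Posterior mean = (0.00026769·525.9 + 0.00455719·456.87) / 0.00482488 = 460.700.

Posterior mean ≈ 460.700; posterior SD ≈ 14.396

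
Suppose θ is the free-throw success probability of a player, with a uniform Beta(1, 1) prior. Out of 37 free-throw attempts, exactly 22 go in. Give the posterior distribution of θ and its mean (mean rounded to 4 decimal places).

The binomial likelihood is conjugate to the Beta prior: with 22 successes and 15 failures, the posterior is Beta(1+22, 1+15) = Beta(23, 16).
Posterior mean = α/(α+β) = 23/39 = 0.5897.

Posterior: Beta(23, 16); mean ≈ 0.5897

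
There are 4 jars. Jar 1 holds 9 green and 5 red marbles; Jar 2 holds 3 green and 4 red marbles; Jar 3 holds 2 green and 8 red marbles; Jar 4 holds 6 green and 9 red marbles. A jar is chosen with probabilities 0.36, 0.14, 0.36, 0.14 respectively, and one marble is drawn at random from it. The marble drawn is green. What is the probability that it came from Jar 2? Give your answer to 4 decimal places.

Tabulate prior·likelihood by source: [1] prior 0.36, lik 0.6429, product 0.2314; [2] prior 0.14, lik 0.4286, product 0.06000; [3] prior 0.36, lik 0.2, product 0.07200; [4] prior 0.14, lik 0.4, product 0.05600.
Normalizing constant = 0.41943; the posterior for Jar 2 is its product over the sum, 0.06000/0.41943 = 0.1431.

Posterior probability ≈ 0.1431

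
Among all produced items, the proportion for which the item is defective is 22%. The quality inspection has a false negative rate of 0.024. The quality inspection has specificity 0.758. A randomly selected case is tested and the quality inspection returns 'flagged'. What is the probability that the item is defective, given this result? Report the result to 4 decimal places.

Let H be the event that the item is defective. P(H) = 0.22, so P(¬H) = 0.78. With E the 'flagged' result, P(E|H) = 0.976 and P(E|¬H) = 0.242.
P(E) = 0.976·0.22 + 0.242·0.78 = 0.21472 + 0.18876 = 0.40348.
By Bayes' theorem, P(H|E) = 0.21472 / 0.40348 = 0.5322.

P(H | E) ≈ 0.5322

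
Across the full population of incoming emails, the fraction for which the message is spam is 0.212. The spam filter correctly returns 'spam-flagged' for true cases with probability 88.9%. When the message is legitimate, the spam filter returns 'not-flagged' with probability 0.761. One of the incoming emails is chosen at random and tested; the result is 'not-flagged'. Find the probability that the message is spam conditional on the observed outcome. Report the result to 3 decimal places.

Let H be the event that the message is spam. P(H) = 0.212, so P(¬H) = 0.788. With E the 'not-flagged' result, P(E|H) = 0.111 and P(E|¬H) = 0.761.
P(E) = 0.111·0.212 + 0.761·0.788 = 0.023532 + 0.59967 = 0.62320.
By Bayes' theorem, P(H|E) = 0.023532 / 0.62320 = 0.038.

P(H | E) ≈ 0.038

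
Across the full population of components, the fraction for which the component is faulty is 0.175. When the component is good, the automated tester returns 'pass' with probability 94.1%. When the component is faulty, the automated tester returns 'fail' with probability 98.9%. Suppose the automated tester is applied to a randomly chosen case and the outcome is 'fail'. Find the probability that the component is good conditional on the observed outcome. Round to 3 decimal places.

Write H for 'the component is faulty'. Prior odds H:¬H = 0.175/0.825 = 0.21212. For the 'fail' outcome, the likelihood ratio is 0.989/0.059 = 16.763.
Posterior odds = 0.21212 × 16.763 = 3.5557, so P(H|E) = 3.5557/(1+3.5557) = 0.780. Then P(¬H|E) = 1 − 0.780 = 0.220.

P(¬H | E) ≈ 0.220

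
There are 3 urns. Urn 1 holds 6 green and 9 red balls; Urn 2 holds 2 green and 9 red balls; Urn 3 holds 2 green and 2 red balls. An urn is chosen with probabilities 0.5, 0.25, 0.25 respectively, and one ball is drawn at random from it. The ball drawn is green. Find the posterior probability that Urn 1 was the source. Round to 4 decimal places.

P(green|Urn 1) = 0.4; P(green|Urn 2) = 0.1818; P(green|Urn 3) = 0.5.
Prior × likelihood for each source: 0.5·0.4=0.2000, 0.25·0.1818=0.04545, 0.25·0.5=0.1250. Summing gives P(green) = 0.37045.
P(Urn 1 | green) = 0.2000 / 0.37045 = 0.5399.

Posterior probability ≈ 0.5399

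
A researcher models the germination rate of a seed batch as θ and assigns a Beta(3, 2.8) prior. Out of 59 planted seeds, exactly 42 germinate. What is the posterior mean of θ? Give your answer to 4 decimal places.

Posterior mean ≈ 0.6944

The binomial likelihood is conjugate to the Beta prior: with 42 successes and 17 failures, the posterior is Beta(3+42, 2.8+17) = Beta(45, 19.8).
E[θ | data] = 45/(45+19.8) = 0.6944.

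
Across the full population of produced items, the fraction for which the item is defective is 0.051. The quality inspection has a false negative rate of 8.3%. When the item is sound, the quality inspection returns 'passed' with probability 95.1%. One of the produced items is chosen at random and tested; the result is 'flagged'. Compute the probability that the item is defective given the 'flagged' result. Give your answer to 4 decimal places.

Let H be the event that the item is defective. P(H) = 0.051, so P(¬H) = 0.949. With E the 'flagged' result, P(E|H) = 0.917 and P(E|¬H) = 0.049.
P(E) = 0.917·0.051 + 0.049·0.949 = 0.046767 + 0.046501 = 0.093268.
By Bayes' theorem, P(H|E) = 0.046767 / 0.093268 = 0.5014.

P(H | E) ≈ 0.5014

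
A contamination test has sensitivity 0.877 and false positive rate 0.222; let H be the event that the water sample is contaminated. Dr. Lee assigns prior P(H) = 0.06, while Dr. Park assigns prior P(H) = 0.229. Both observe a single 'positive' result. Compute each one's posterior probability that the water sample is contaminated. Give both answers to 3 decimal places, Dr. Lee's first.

The likelihood ratio for a 'positive' result is 0.877/0.222 = 3.9505.
Dr. Lee: prior odds 0.06/0.94 = 0.063830; posterior odds 0.25216; posterior probability 0.201.
Dr. Park: prior odds 0.229/0.771 = 0.29702; posterior odds 1.1734; posterior probability 0.540.

Dr. Lee: 0.201; Dr. Park: 0.540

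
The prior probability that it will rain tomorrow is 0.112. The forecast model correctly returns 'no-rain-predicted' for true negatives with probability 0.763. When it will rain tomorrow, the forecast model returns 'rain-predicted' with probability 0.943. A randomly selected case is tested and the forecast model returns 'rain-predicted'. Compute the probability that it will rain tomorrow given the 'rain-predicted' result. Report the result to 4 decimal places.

Let H be the event that it will rain tomorrow. P(H) = 0.112, so P(¬H) = 0.888. With E the 'rain-predicted' result, P(E|H) = 0.943 and P(E|¬H) = 0.237.
P(E) = 0.943·0.112 + 0.237·0.888 = 0.10562 + 0.21046 = 0.31607.
By Bayes' theorem, P(H|E) = 0.10562 / 0.31607 = 0.3342.

P(H | E) ≈ 0.3342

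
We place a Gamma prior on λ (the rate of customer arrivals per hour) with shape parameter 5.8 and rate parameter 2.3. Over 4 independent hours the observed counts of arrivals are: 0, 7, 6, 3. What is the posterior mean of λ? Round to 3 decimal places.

The Poisson likelihood adds the total count to the shape and the number of exposure periods to the rate. Here ∑xᵢ = 16 and n = 4, so shape 5.8→21.8 and rate 2.3→6.3.
Posterior mean = shape/rate = 21.8/6.3 = 3.460.

Posterior mean ≈ 3.460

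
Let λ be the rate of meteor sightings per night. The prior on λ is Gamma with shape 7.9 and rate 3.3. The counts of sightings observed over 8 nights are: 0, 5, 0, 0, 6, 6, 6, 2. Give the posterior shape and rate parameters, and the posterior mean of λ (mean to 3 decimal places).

Posterior: Gamma(shape=32.9, rate=11.3); mean ≈ 2.912

The Poisson likelihood adds the total count to the shape and the number of exposure periods to the rate. Here ∑xᵢ = 25 and n = 8, so shape 7.9→32.9 and rate 3.3→11.3.
Posterior mean = shape/rate = 32.9/11.3 = 2.912.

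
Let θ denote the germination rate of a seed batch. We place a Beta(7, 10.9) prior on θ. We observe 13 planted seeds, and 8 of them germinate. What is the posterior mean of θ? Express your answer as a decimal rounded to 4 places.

The binomial likelihood is conjugate to the Beta prior: with 8 successes and 5 failures, the posterior is Beta(7+8, 10.9+5) = Beta(15, 15.9).
E[θ | data] = 15/(15+15.9) = 0.4854.

Posterior mean ≈ 0.4854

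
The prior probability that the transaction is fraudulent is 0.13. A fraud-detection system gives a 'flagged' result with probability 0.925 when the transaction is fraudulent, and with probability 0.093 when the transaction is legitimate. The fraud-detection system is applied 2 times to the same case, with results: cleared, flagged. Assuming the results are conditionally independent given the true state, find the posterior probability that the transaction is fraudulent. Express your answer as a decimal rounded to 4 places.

Posterior P(H) ≈ 0.1094

Let H be the event that the transaction is fraudulent; start with P(H) = 0.13. P('flagged'|H) = 0.925, P('flagged'|¬H) = 0.093.
Update on result 1 ('cleared'): P(H) ← 0.075·0.1300 / (0.075·0.1300 + 0.907·0.8700) = 0.0097500/0.79884 = 0.0122.
Update on result 2 ('flagged'): P(H) ← 0.925·0.0122 / (0.925·0.0122 + 0.093·0.9878) = 0.011290/0.10315 = 0.1094.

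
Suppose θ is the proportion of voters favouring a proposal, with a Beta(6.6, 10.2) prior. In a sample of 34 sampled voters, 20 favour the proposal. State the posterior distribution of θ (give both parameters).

Posterior: Beta(26.6, 24.2)

Observing 20 successes and 14 failures updates Beta(6.6, 10.2) by adding the success and failure counts to the two shape parameters: α = 6.6+20 = 26.6, β = 10.2+14 = 24.2.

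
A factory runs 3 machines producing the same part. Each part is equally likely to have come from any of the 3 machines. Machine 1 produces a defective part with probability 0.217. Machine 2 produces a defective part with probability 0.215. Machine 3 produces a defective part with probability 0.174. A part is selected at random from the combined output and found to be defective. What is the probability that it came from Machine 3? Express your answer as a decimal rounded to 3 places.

Posterior probability ≈ 0.287

Tabulate prior·likelihood by source: [1] prior 0.333333, lik 0.217, product 0.07233; [2] prior 0.333333, lik 0.215, product 0.07167; [3] prior 0.333333, lik 0.174, product 0.05800.
Normalizing constant = 0.20200; the posterior for Machine 3 is its product over the sum, 0.05800/0.20200 = 0.287.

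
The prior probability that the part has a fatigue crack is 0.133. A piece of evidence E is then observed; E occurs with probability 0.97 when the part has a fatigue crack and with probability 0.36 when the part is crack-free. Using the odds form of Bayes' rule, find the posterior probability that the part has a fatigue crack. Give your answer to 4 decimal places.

Prior odds = 0.133/(1−0.133) = 0.15340.
Likelihood ratio for E = 0.97/0.36 = 2.6944.
Posterior odds = prior odds × LR = 0.41333.
Posterior probability = odds/(1+odds) = 0.41333/1.4133 = 0.2925.

Posterior probability ≈ 0.2925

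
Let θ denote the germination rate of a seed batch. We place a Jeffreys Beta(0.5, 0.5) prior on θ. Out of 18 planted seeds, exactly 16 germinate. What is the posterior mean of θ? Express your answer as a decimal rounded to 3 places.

Observing 16 successes and 2 failures updates Beta(0.5, 0.5) by adding the success and failure counts to the two shape parameters: α = 0.5+16 = 16.5, β = 0.5+2 = 2.5.
E[θ | data] = 16.5/(16.5+2.5) = 0.868.

Posterior mean ≈ 0.868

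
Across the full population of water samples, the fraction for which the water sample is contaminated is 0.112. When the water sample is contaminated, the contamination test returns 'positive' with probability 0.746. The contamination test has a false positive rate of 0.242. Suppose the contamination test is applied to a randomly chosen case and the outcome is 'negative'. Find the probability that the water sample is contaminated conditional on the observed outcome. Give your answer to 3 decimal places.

Write H for 'the water sample is contaminated'. Prior odds H:¬H = 0.112/0.888 = 0.12613. For the 'negative' outcome, the likelihood ratio is 0.254/0.758 = 0.33509.
Posterior odds = 0.12613 × 0.33509 = 0.042264, so P(H|E) = 0.042264/(1+0.042264) = 0.041.

P(H | E) ≈ 0.041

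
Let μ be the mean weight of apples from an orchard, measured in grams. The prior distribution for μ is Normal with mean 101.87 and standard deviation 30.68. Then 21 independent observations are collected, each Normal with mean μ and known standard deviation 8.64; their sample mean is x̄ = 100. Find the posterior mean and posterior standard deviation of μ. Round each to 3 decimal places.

Posterior mean ≈ 100.007; posterior SD ≈ 1.882

Prior precision 1/τ₀² = 1/30.68² = 0.00106240; data precision n/σ² = 21/8.64² = 0.281314.
Posterior precision = 0.00106240 + 0.281314 = 0.282377, giving posterior SD = 1/√0.282377 = 1.882.
Posterior mean = (0.00106240·101.87 + 0.281314·100) / 0.282377 = 100.007.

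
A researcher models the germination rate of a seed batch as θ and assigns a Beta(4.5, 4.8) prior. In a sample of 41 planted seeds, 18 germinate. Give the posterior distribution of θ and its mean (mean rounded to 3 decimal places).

Observing 18 successes and 23 failures updates Beta(4.5, 4.8) by adding the success and failure counts to the two shape parameters: α = 4.5+18 = 22.5, β = 4.8+23 = 27.8.
E[θ | data] = 22.5/(22.5+27.8) = 0.447.

Posterior: Beta(22.5, 27.8); mean ≈ 0.447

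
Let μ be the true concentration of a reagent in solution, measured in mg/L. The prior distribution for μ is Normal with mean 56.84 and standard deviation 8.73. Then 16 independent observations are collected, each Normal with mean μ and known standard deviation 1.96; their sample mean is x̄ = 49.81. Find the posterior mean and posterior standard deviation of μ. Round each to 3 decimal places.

Posterior mean ≈ 49.832; posterior SD ≈ 0.489

With known σ, the Normal prior is conjugate. Weight on the data is w = (n/σ²)/(n/σ² + 1/τ₀²) = 4.16493/(4.16493+0.0131211) = 0.99686.
Posterior mean = w·x̄ + (1−w)·μ₀ = 0.99686·49.81 + 0.0031405·56.84 = 49.832. Posterior variance = 1/(4.16493+0.0131211) = 0.239346, so SD = 0.489.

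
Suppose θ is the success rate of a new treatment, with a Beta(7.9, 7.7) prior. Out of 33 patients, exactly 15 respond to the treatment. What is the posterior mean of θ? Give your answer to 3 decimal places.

Observing 15 successes and 18 failures updates Beta(7.9, 7.7) by adding the success and failure counts to the two shape parameters: α = 7.9+15 = 22.9, β = 7.7+18 = 25.7.
Posterior mean = α/(α+β) = 22.9/48.6 = 0.471.

Posterior mean ≈ 0.471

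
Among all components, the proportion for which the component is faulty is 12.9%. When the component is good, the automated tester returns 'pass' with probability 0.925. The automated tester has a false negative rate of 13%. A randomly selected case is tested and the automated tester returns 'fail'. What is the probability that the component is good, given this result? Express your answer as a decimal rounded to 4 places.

P(¬H | E) ≈ 0.3679

Write H for 'the component is faulty'. Prior odds H:¬H = 0.129/0.871 = 0.14811. For the 'fail' outcome, the likelihood ratio is 0.87/0.075 = 11.600.
Posterior odds = 0.14811 × 11.600 = 1.7180, so P(H|E) = 1.7180/(1+1.7180) = 0.6321. Then P(¬H|E) = 1 − 0.6321 = 0.3679.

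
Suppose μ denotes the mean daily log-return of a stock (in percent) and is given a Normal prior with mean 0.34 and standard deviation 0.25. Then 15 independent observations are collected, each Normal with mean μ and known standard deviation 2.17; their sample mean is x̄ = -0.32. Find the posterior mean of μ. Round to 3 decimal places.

Posterior mean ≈ 0.230

With known σ, the Normal prior is conjugate. Weight on the data is w = (n/σ²)/(n/σ² + 1/τ₀²) = 3.18546/(3.18546+16.0000) = 0.16603.
Posterior mean = w·x̄ + (1−w)·μ₀ = 0.16603·-0.32 + 0.83397·0.34 = 0.230.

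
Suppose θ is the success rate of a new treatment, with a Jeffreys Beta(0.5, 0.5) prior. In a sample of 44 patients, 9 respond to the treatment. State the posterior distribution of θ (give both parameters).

Observing 9 successes and 35 failures updates Beta(0.5, 0.5) by adding the success and failure counts to the two shape parameters: α = 0.5+9 = 9.5, β = 0.5+35 = 35.5.

Posterior: Beta(9.5, 35.5)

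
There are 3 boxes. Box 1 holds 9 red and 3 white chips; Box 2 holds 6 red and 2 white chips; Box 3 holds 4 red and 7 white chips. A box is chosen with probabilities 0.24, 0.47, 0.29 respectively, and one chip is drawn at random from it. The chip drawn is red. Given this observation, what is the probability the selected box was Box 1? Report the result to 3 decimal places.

P(red|Box 1) = 0.75; P(red|Box 2) = 0.75; P(red|Box 3) = 0.3636.
Prior × likelihood for each source: 0.24·0.75=0.1800, 0.47·0.75=0.3525, 0.29·0.3636=0.1055. Summing gives P(red) = 0.63795.
P(Box 1 | red) = 0.1800 / 0.63795 = 0.282.

Posterior probability ≈ 0.282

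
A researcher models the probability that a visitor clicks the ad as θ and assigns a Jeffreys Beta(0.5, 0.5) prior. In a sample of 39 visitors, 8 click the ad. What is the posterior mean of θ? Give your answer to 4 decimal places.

Observing 8 successes and 31 failures updates Beta(0.5, 0.5) by adding the success and failure counts to the two shape parameters: α = 0.5+8 = 8.5, β = 0.5+31 = 31.5.
Posterior mean = α/(α+β) = 8.5/40 = 0.2125.

Posterior mean ≈ 0.2125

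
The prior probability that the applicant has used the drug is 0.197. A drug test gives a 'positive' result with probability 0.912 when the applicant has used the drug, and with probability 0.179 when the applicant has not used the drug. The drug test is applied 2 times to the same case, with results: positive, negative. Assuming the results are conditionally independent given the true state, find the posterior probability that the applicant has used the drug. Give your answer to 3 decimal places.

With H the event that the applicant has used the drug, the joint likelihood of the observed sequence is P(data|H) = 0.912·0.088 = 0.080256 and P(data|¬H) = 0.179·0.821 = 0.14696.
Bayes: P(H|data) = 0.197·0.080256 / (0.197·0.080256 + 0.803·0.14696) = 0.015810/0.13382 = 0.1181.

Posterior P(H) ≈ 0.118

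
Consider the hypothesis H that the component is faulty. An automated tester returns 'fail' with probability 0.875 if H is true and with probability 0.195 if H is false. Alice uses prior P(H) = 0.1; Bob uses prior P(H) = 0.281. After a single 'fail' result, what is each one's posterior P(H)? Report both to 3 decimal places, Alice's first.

Alice: 0.333; Bob: 0.637

P('+'|H) = 0.875, P('+'|¬H) = 0.195.
Alice: numerator 0.875·0.1 = 0.087500; evidence = 0.087500+0.195·0.9 = 0.26300; posterior = 0.333.
Bob: numerator 0.875·0.281 = 0.24588; evidence = 0.24588+0.195·0.719 = 0.38608; posterior = 0.637.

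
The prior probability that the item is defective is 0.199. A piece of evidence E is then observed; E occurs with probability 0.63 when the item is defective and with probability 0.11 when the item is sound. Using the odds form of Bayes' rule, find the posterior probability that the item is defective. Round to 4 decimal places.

Prior odds = 0.199/(1−0.199) = 0.24844.
Likelihood ratio for E = 0.63/0.11 = 5.7273.
Posterior odds = prior odds × LR = 1.4229.
Posterior probability = odds/(1+odds) = 1.4229/2.4229 = 0.5873.

Posterior probability ≈ 0.5873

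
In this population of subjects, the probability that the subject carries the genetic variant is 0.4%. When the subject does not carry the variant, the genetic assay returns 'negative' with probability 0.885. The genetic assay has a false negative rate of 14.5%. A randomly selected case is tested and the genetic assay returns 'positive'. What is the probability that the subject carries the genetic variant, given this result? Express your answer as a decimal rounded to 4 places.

P(H | E) ≈ 0.0290

Write H for 'the subject carries the genetic variant'. Prior odds H:¬H = 0.004/0.996 = 0.0040161. For the 'positive' outcome, the likelihood ratio is 0.855/0.115 = 7.4348.
Posterior odds = 0.0040161 × 7.4348 = 0.029859, so P(H|E) = 0.029859/(1+0.029859) = 0.0290.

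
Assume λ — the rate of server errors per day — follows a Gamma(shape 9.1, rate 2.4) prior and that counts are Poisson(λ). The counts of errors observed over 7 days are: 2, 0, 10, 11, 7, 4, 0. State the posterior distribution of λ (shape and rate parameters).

The Poisson likelihood adds the total count to the shape and the number of exposure periods to the rate. Here ∑xᵢ = 34 and n = 7, so shape 9.1→43.1 and rate 2.4→9.4.

Posterior: Gamma(shape=43.1, rate=9.4)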